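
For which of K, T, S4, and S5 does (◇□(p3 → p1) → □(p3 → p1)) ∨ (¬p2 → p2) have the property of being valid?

S5-tableau for the negation ¬((◇□(p3 → p1) → □(p3 → p1)) ∨ (¬p2 → p2)):
1. ¬((◇□(p3 → p1) → □(p3 → p1)) ∨ (¬p2 → p2)), 0
2. ¬(◇□(p3 → p1) → □(p3 → p1)), 0
3. ¬(¬p2 → p2), 0
4. ◇□(p3 → p1), 0
5. ¬□(p3 → p1), 0
6. ¬p2, 0
7. □(p3 → p1), 1
8. p3 → p1, 0
9. p3 → p1, 1
10. p1, 0
11. p1, 1
12. ¬(p3 → p1), 2
13. p3, 2
14. ¬p1, 2
15. p3 → p1, 2
16. p1, 2
Accessibility: 0R0, 0R1, 0R2, 1R0, 1R1, 1R2, 2R0, 2R1, 2R2
Branch closes: p1 and ¬p1 both at 2.
Every branch closes (one shown): valid in S5.
S4-tableau for the negation ¬((◇□(p3 → p1) → □(p3 → p1)) ∨ (¬p2 → p2)):
1. ¬((◇□(p3 → p1) → □(p3 → p1)) ∨ (¬p2 → p2)), 0
2. ¬(◇□(p3 → p1) → □(p3 → p1)), 0
3. ¬(¬p2 → p2), 0
4. ◇□(p3 → p1), 0
5. ¬□(p3 → p1), 0
6. ¬p2, 0
7. □(p3 → p1), 1
8. p3 → p1, 1
9. p1, 1
10. ¬(p3 → p1), 2
11. p3, 2
12. ¬p1, 2
Accessibility: 0R0, 0R1, 0R2, 1R1, 2R2
Complete open branch: countermodel on an S4-frame, so not valid in S4, nor in K, T (the same frame is also a K-frame and a T-frame).

S5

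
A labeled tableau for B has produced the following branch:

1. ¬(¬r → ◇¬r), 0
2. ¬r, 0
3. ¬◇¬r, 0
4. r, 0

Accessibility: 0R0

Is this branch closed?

Both r and ¬r appear at 0.

Closed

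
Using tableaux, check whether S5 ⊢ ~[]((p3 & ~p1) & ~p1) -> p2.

Not valid

Tableau for the negation ~(~[]((p3 & ~p1) & ~p1) -> p2):
1. ~(~[]((p3 & ~p1) & ~p1) -> p2), u
2. ~[]((p3 & ~p1) & ~p1), u
3. ~p2, u
4. ~((p3 & ~p1) & ~p1), v
5. p1, v
Accessibility: uRu, uRv, vRu, vRv
The negation has an open branch (countermodel exists).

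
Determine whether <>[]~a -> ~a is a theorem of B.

Valid

Tableau for the negation ~(<>[]~a -> ~a):
1. ~(<>[]~a -> ~a), u
2. <>[]~a, u
3. a, u
4. []~a, v
5. ~a, u
Accessibility: uRu, uRv, vRu, vRv
Branch closes: a and ~a both at u.
Every branch of the negation's tableau closes; the branch above is one of them.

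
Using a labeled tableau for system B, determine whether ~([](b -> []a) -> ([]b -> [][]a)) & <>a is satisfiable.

Unsatisfiable (every branch closes)

1. ~([](b -> []a) -> ([]b -> [][]a)) & <>a, u
2. ~([](b -> []a) -> ([]b -> [][]a)), u
3. <>a, u
4. [](b -> []a), u
5. ~([]b -> [][]a), u
6. []b, u
7. ~[][]a, u
8. b -> []a, u
9. b, u
10. []a, u
11. a, u
12. a, v
13. b -> []a, v
14. b, v
15. []a, v
16. ~[]a, w
17. b -> []a, w
18. b, w
19. a, w
20. []a, w
21. ~a, x
22. a, x
Accessibility: uRu, uRv, uRw, vRu, vRv, wRu, wRw, wRx, xRw, xRx
Branch closes: a and ~a both at x.
(One branch shown.) All branches close.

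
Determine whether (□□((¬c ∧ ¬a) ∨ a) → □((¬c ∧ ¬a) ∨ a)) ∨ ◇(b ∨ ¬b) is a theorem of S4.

Tableau for the negation ¬((□□((¬c ∧ ¬a) ∨ a) → □((¬c ∧ ¬a) ∨ a)) ∨ ◇(b ∨ ¬b)):
1. ¬((□□((¬c ∧ ¬a) ∨ a) → □((¬c ∧ ¬a) ∨ a)) ∨ ◇(b ∨ ¬b)), 0
2. ¬(□□((¬c ∧ ¬a) ∨ a) → □((¬c ∧ ¬a) ∨ a)), 0
3. ¬◇(b ∨ ¬b), 0
4. □□((¬c ∧ ¬a) ∨ a), 0
5. ¬□((¬c ∧ ¬a) ∨ a), 0
6. ¬(b ∨ ¬b), 0
7. ¬b, 0
8. b, 0
Accessibility: 0R0
Branch closes: b and ¬b both at 0.
All branches of the negation close; one closing branch shown above.

Valid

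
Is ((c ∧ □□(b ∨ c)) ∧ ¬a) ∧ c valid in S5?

Tableau for the negation ¬(((c ∧ □□(b ∨ c)) ∧ ¬a) ∧ c):
1. ¬(((c ∧ □□(b ∨ c)) ∧ ¬a) ∧ c), u
2. ¬c, u   [¬∧-rule on 1 (branches; this branch)]
Accessibility: uRu
The negation has an open branch (countermodel exists).

Invalid (countermodel exists)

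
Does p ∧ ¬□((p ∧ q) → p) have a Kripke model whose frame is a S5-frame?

No, unsatisfiable

1. p ∧ ¬□((p ∧ q) → p), w0
2. p, w0   [∧-rule on 1]
3. ¬□((p ∧ q) → p), w0   [∧-rule on 1]
4. ¬((p ∧ q) → p), w1   [¬□-rule on 3: fresh world w1, w0Rw1]
5. p ∧ q, w1   [¬→-rule on 4]
6. ¬p, w1   [¬→-rule on 4]
7. p, w1   [∧-rule on 5]
8. q, w1   [∧-rule on 5]
Accessibility: w0Rw0, w0Rw1, w1Rw0, w1Rw1
Branch closes: p and ¬p both at w1.
All branches of the tableau close; one closing branch shown above.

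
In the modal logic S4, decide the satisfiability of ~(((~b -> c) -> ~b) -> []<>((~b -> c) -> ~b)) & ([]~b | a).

Satisfiable (open branch found)

1. ~(((~b -> c) -> ~b) -> []<>((~b -> c) -> ~b)) & ([]~b | a), u
2. ~(((~b -> c) -> ~b) -> []<>((~b -> c) -> ~b)), u   [&-rule on 1]
3. []~b | a, u   [&-rule on 1]
4. (~b -> c) -> ~b, u   [~->-rule on 2]
5. ~[]<>((~b -> c) -> ~b), u   [~->-rule on 2]
6. a, u   [|-rule on 3 (branches; this branch)]
7. ~b, u   [->-rule on 4 (branches; this branch)]
8. ~<>((~b -> c) -> ~b), v   [~[]-rule on 5: fresh world v, uRv]
9. ~((~b -> c) -> ~b), v   [~<>-rule on 8 via vRv]
10. ~b -> c, v   [~->-rule on 9]
11. b, v   [~->-rule on 9]
12. c, v   [->-rule on 10 (branches; this branch)]
Accessibility: uRu, uRv, vRv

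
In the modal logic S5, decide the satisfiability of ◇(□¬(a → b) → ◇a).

1. ◇(□¬(a → b) → ◇a), 0
2. □¬(a → b) → ◇a, 1
3. ◇a, 1
4. a, 2
Accessibility: 0R0, 0R1, 0R2, 1R0, 1R1, 1R2, 2R0, 2R1, 2R2

Satisfiable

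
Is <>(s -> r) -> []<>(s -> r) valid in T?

No, not valid

Tableau for the negation ~(<>(s -> r) -> []<>(s -> r)):
1. ~(<>(s -> r) -> []<>(s -> r)), w0
2. <>(s -> r), w0   [~->-rule on 1]
3. ~[]<>(s -> r), w0   [~->-rule on 1]
4. s -> r, w1   [<>-rule on 2: fresh world w1, w0Rw1]
5. r, w1   [->-rule on 4 (branches; this branch)]
6. ~<>(s -> r), w2   [~[]-rule on 3: fresh world w2, w0Rw2]
7. ~(s -> r), w2   [~<>-rule on 6 via w2Rw2]
8. s, w2   [~->-rule on 7]
9. ~r, w2   [~->-rule on 7]
Accessibility: w0Rw0, w0Rw1, w0Rw2, w1Rw1, w2Rw2
The negation has an open branch (countermodel exists).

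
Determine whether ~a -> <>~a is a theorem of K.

Not valid

Tableau for the negation ~(~a -> <>~a):
1. ~(~a -> <>~a), w0
2. ~a, w0   [~->-rule on 1]
3. ~<>~a, w0   [~->-rule on 1]
The negation has an open branch (countermodel exists).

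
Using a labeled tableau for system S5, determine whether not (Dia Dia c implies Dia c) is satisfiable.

Unsatisfiable

1. not (Dia Dia c implies Dia c), 0
2. Dia Dia c, 0
3. not Dia c, 0
4. not c, 0
5. Dia c, 1
6. not c, 1
7. c, 2
8. not c, 2
Accessibility: 0R0, 0R1, 0R2, 1R0, 1R1, 1R2, 2R0, 2R1, 2R2
Branch closes: c and not c both at 2.
All branches of the tableau close; one closing branch shown above.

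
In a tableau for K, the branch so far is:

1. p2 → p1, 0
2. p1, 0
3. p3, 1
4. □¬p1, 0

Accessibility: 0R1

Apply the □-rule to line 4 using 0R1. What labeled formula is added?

¬p1, 1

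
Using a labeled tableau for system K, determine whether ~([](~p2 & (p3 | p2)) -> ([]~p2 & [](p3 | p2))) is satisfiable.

No, unsatisfiable

1. ~([](~p2 & (p3 | p2)) -> ([]~p2 & [](p3 | p2))), u
2. [](~p2 & (p3 | p2)), u   [~->-rule on 1]
3. ~([]~p2 & [](p3 | p2)), u   [~->-rule on 1]
4. ~[](p3 | p2), u   [~&-rule on 3 (branches; this branch)]
5. ~(p3 | p2), v   [~[]-rule on 4: fresh world v, uRv]
6. ~p3, v   [~|-rule on 5]
7. ~p2, v   [~|-rule on 5]
8. ~p2 & (p3 | p2), v   [[]-rule on 2 via uRv]
9. p3 | p2, v   [&-rule on 8]
10. p2, v   [|-rule on 9 (branches; this branch)]
Accessibility: uRv
Branch closes: p2 and ~p2 both at v.
Every branch closes; the branch above is one of them.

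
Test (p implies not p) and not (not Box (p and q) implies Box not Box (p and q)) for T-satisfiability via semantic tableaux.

1. (p implies not p) and not (not Box (p and q) implies Box not Box (p and q)), w0
2. p implies not p, w0   [and-rule on 1]
3. not (not Box (p and q) implies Box not Box (p and q)), w0   [and-rule on 1]
4. not Box (p and q), w0   [neg-implies-rule on 3]
5. not Box not Box (p and q), w0   [neg-implies-rule on 3]
6. not p, w0   [implies-rule on 2 (branches; this branch)]
7. not (p and q), w1   [neg-Box-rule on 4: fresh world w1, w0Rw1]
8. not q, w1   [neg-and-rule on 7 (branches; this branch)]
9. Box (p and q), w2   [neg-Box-rule on 5: fresh world w2, w0Rw2]
10. p and q, w2   [Box-rule on 9 via w2Rw2]
11. p, w2   [and-rule on 10]
12. q, w2   [and-rule on 10]
Accessibility: w0Rw0, w0Rw1, w0Rw2, w1Rw1, w2Rw2

Yes, satisfiable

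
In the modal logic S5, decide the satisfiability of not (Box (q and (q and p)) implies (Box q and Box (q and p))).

No, unsatisfiable

1. not (Box (q and (q and p)) implies (Box q and Box (q and p))), w0
2. Box (q and (q and p)), w0   [neg-implies-rule on 1]
3. not (Box q and Box (q and p)), w0   [neg-implies-rule on 1]
4. q and (q and p), w0   [Box-rule on 2 via w0Rw0]
5. q, w0   [and-rule on 4]
6. q and p, w0   [and-rule on 4]
7. p, w0   [and-rule on 6]
8. not Box (q and p), w0   [neg-and-rule on 3 (branches; this branch)]
9. not (q and p), w1   [neg-Box-rule on 8: fresh world w1, w0Rw1]
10. q and (q and p), w1   [Box-rule on 2 via w0Rw1]
11. q, w1   [and-rule on 10]
12. q and p, w1   [and-rule on 10]
13. p, w1   [and-rule on 12]
14. not p, w1   [neg-and-rule on 9 (branches; this branch)]
Accessibility: w0Rw0, w0Rw1, w1Rw0, w1Rw1
Branch closes: p and not p both at w1.
(One branch shown.) All branches close.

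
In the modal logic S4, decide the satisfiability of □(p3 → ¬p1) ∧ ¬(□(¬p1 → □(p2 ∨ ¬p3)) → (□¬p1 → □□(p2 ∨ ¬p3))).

Unsatisfiable

1. □(p3 → ¬p1) ∧ ¬(□(¬p1 → □(p2 ∨ ¬p3)) → (□¬p1 → □□(p2 ∨ ¬p3))), 0
2. □(p3 → ¬p1), 0
3. ¬(□(¬p1 → □(p2 ∨ ¬p3)) → (□¬p1 → □□(p2 ∨ ¬p3))), 0
4. □(¬p1 → □(p2 ∨ ¬p3)), 0
5. ¬(□¬p1 → □□(p2 ∨ ¬p3)), 0
6. □¬p1, 0
7. ¬□□(p2 ∨ ¬p3), 0
8. p3 → ¬p1, 0
9. ¬p1 → □(p2 ∨ ¬p3), 0
10. ¬p1, 0
11. □(p2 ∨ ¬p3), 0
12. p2 ∨ ¬p3, 0
13. ¬p3, 0
14. ¬□(p2 ∨ ¬p3), 1
15. p3 → ¬p1, 1
16. ¬p1 → □(p2 ∨ ¬p3), 1
17. ¬p1, 1
18. p2 ∨ ¬p3, 1
19. □(p2 ∨ ¬p3), 1
20. ¬p3, 1
21. ¬(p2 ∨ ¬p3), 2
22. ¬p2, 2
23. p3, 2
24. p3 → ¬p1, 2
25. ¬p1 → □(p2 ∨ ¬p3), 2
26. ¬p1, 2
27. p2 ∨ ¬p3, 2
28. □(p2 ∨ ¬p3), 2
29. ¬p3, 2
Accessibility: 0R0, 0R1, 0R2, 1R1, 1R2, 2R2
Branch closes: p3 and ¬p3 both at 2.
Every branch closes; the branch above is one of them.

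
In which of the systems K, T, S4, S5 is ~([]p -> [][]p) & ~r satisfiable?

K, T

S4-tableau for the formula:
1. ~([]p -> [][]p) & ~r, w0
2. ~([]p -> [][]p), w0   [&-rule on 1]
3. ~r, w0   [&-rule on 1]
4. []p, w0   [~->-rule on 2]
5. ~[][]p, w0   [~->-rule on 2]
6. p, w0   [[]-rule on 4 via w0Rw0]
7. ~[]p, w1   [~[]-rule on 5: fresh world w1, w0Rw1]
8. p, w1   [[]-rule on 4 via w0Rw1]
9. ~p, w2   [~[]-rule on 7: fresh world w2, w1Rw2]
10. p, w2   [[]-rule on 4 via w0Rw2]
Accessibility: w0Rw0, w0Rw1, w0Rw2, w1Rw1, w1Rw2, w2Rw2
Branch closes: p and ~p both at w2.
Every branch closes (one shown): unsatisfiable in S4, hence also in S5 (every S5-frame is an S4-frame).
T-tableau for the formula:
1. ~([]p -> [][]p) & ~r, w0
2. ~([]p -> [][]p), w0   [&-rule on 1]
3. ~r, w0   [&-rule on 1]
4. []p, w0   [~->-rule on 2]
5. ~[][]p, w0   [~->-rule on 2]
6. p, w0   [[]-rule on 4 via w0Rw0]
7. ~[]p, w1   [~[]-rule on 5: fresh world w1, w0Rw1]
8. p, w1   [[]-rule on 4 via w0Rw1]
9. ~p, w2   [~[]-rule on 7: fresh world w2, w1Rw2]
Accessibility: w0Rw0, w0Rw1, w1Rw1, w1Rw2, w2Rw2
Complete open branch: satisfiable in T, hence also in K (this T-model is also a K-model).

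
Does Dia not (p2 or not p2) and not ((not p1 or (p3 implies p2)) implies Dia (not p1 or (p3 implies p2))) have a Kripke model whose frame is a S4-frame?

Unsatisfiable (every branch closes)

1. Dia not (p2 or not p2) and not ((not p1 or (p3 implies p2)) implies Dia (not p1 or (p3 implies p2))), w0
2. Dia not (p2 or not p2), w0   [and-rule on 1]
3. not ((not p1 or (p3 implies p2)) implies Dia (not p1 or (p3 implies p2))), w0   [and-rule on 1]
4. not p1 or (p3 implies p2), w0   [neg-implies-rule on 3]
5. not Dia (not p1 or (p3 implies p2)), w0   [neg-implies-rule on 3]
6. not (not p1 or (p3 implies p2)), w0   [neg-Dia-rule on 5 via w0Rw0]
7. p1, w0   [neg-or-rule on 6]
8. not (p3 implies p2), w0   [neg-or-rule on 6]
9. p3, w0   [neg-implies-rule on 8]
10. not p2, w0   [neg-implies-rule on 8]
11. p3 implies p2, w0   [or-rule on 4 (branches; this branch)]
12. p2, w0   [implies-rule on 11 (branches; this branch)]
Accessibility: w0Rw0
Branch closes: p2 and not p2 both at w0.
(One branch shown.) All branches close.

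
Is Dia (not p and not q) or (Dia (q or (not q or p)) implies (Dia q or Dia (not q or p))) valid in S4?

Yes, valid

Tableau for the negation not (Dia (not p and not q) or (Dia (q or (not q or p)) implies (Dia q or Dia (not q or p)))):
1. not (Dia (not p and not q) or (Dia (q or (not q or p)) implies (Dia q or Dia (not q or p)))), u
2. not Dia (not p and not q), u   [neg-or-rule on 1]
3. not (Dia (q or (not q or p)) implies (Dia q or Dia (not q or p))), u   [neg-or-rule on 1]
4. Dia (q or (not q or p)), u   [neg-implies-rule on 3]
5. not (Dia q or Dia (not q or p)), u   [neg-implies-rule on 3]
6. not Dia q, u   [neg-or-rule on 5]
7. not Dia (not q or p), u   [neg-or-rule on 5]
8. not (not p and not q), u   [neg-Dia-rule on 2 via uRu]
9. not q, u   [neg-Dia-rule on 6 via uRu]
10. not (not q or p), u   [neg-Dia-rule on 7 via uRu]
11. q, u   [neg-or-rule on 10]
12. not p, u   [neg-or-rule on 10]
Accessibility: uRu
Branch closes: q and not q both at u.
All branches of the negation close; one closing branch shown above.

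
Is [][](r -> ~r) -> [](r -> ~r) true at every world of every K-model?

No, not valid

Tableau for the negation ~([][](r -> ~r) -> [](r -> ~r)):
1. ~([][](r -> ~r) -> [](r -> ~r)), w0
2. [][](r -> ~r), w0   [~->-rule on 1]
3. ~[](r -> ~r), w0   [~->-rule on 1]
4. ~(r -> ~r), w1   [~[]-rule on 3: fresh world w1, w0Rw1]
5. r, w1   [~->-rule on 4]
6. [](r -> ~r), w1   [[]-rule on 2 via w0Rw1]
Accessibility: w0Rw1
The negation has an open branch (countermodel exists).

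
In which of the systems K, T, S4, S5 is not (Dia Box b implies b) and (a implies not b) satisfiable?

S5-tableau for the formula:
1. not (Dia Box b implies b) and (a implies not b), 0
2. not (Dia Box b implies b), 0
3. a implies not b, 0
4. Dia Box b, 0
5. not b, 0
6. Box b, 1
7. b, 0
Accessibility: 0R0, 0R1, 1R0, 1R1
Branch closes: b and not b both at 0.
Every branch closes (one shown): unsatisfiable in S5.
S4-tableau for the formula:
1. not (Dia Box b implies b) and (a implies not b), 0
2. not (Dia Box b implies b), 0
3. a implies not b, 0
4. Dia Box b, 0
5. not b, 0
6. Box b, 1
7. b, 1
Accessibility: 0R0, 0R1, 1R1
Complete open branch: satisfiable in S4, hence also in K, T (this S4-model is also a K-model and a T-model).

K, T, S4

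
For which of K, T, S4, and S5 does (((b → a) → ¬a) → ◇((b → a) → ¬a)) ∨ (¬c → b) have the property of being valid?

T, S4, S5

T-tableau for the negation ¬((((b → a) → ¬a) → ◇((b → a) → ¬a)) ∨ (¬c → b)):
1. ¬((((b → a) → ¬a) → ◇((b → a) → ¬a)) ∨ (¬c → b)), u
2. ¬(((b → a) → ¬a) → ◇((b → a) → ¬a)), u
3. ¬(¬c → b), u
4. (b → a) → ¬a, u
5. ¬◇((b → a) → ¬a), u
6. ¬c, u
7. ¬b, u
8. ¬((b → a) → ¬a), u
9. b → a, u
10. a, u
11. ¬(b → a), u
12. b, u
13. ¬a, u
Accessibility: uRu
Branch closes: b and ¬b both at u.
Every branch closes (one shown): valid in T, hence also in S4, S5 (every theorem of T is a theorem of S4 and S5).
K-tableau for the negation ¬((((b → a) → ¬a) → ◇((b → a) → ¬a)) ∨ (¬c → b)):
1. ¬((((b → a) → ¬a) → ◇((b → a) → ¬a)) ∨ (¬c → b)), u
2. ¬(((b → a) → ¬a) → ◇((b → a) → ¬a)), u
3. ¬(¬c → b), u
4. (b → a) → ¬a, u
5. ¬◇((b → a) → ¬a), u
6. ¬c, u
7. ¬b, u
8. ¬a, u
Complete open branch: countermodel on a K-frame, so not valid in K.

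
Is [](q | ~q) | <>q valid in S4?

Valid

Tableau for the negation ~([](q | ~q) | <>q):
1. ~([](q | ~q) | <>q), u
2. ~[](q | ~q), u
3. ~<>q, u
4. ~q, u
5. ~(q | ~q), v
6. ~q, v
7. q, v
Accessibility: uRu, uRv, vRv
Branch closes: q and ~q both at v.
Every branch of the negation's tableau closes; the branch above is one of them.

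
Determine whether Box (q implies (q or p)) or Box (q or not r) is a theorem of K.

Valid in K

Tableau for the negation not (Box (q implies (q or p)) or Box (q or not r)):
1. not (Box (q implies (q or p)) or Box (q or not r)), u
2. not Box (q implies (q or p)), u
3. not Box (q or not r), u
4. not (q implies (q or p)), v
5. q, v
6. not (q or p), v
7. not q, v
8. not p, v
Accessibility: uRv
Branch closes: q and not q both at v.
Every branch of the negation's tableau closes; the branch above is one of them.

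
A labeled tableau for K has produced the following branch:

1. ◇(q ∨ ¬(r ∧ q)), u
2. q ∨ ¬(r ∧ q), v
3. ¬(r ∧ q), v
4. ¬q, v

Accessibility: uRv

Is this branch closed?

No, open

There is no literal clash: for every atom and world, at most one sign appears.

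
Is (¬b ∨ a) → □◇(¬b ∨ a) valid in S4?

Tableau for the negation ¬((¬b ∨ a) → □◇(¬b ∨ a)):
1. ¬((¬b ∨ a) → □◇(¬b ∨ a)), u
2. ¬b ∨ a, u   [¬→-rule on 1]
3. ¬□◇(¬b ∨ a), u   [¬→-rule on 1]
4. a, u   [∨-rule on 2 (branches; this branch)]
5. ¬◇(¬b ∨ a), v   [¬□-rule on 3: fresh world v, uRv]
6. ¬(¬b ∨ a), v   [¬◇-rule on 5 via vRv]
7. b, v   [¬∨-rule on 6]
8. ¬a, v   [¬∨-rule on 6]
Accessibility: uRu, uRv, vRv
The negation has an open branch (countermodel exists).

Not valid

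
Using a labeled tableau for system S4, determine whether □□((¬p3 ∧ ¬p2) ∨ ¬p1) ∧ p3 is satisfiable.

1. □□((¬p3 ∧ ¬p2) ∨ ¬p1) ∧ p3, 0
2. □□((¬p3 ∧ ¬p2) ∨ ¬p1), 0
3. p3, 0
4. □((¬p3 ∧ ¬p2) ∨ ¬p1), 0
5. (¬p3 ∧ ¬p2) ∨ ¬p1, 0
6. ¬p1, 0
Accessibility: 0R0

Satisfiable (open branch found)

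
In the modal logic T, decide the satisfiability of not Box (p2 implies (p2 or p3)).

No, unsatisfiable

1. not Box (p2 implies (p2 or p3)), u
2. not (p2 implies (p2 or p3)), v
3. p2, v
4. not (p2 or p3), v
5. not p2, v
6. not p3, v
Accessibility: uRu, uRv, vRv
Branch closes: p2 and not p2 both at v.
Every branch closes; the branch above is one of them.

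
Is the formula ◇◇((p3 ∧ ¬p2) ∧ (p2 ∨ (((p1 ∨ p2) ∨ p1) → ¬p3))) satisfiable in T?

1. ◇◇((p3 ∧ ¬p2) ∧ (p2 ∨ (((p1 ∨ p2) ∨ p1) → ¬p3))), 0
2. ◇((p3 ∧ ¬p2) ∧ (p2 ∨ (((p1 ∨ p2) ∨ p1) → ¬p3))), 1
3. (p3 ∧ ¬p2) ∧ (p2 ∨ (((p1 ∨ p2) ∨ p1) → ¬p3)), 2
4. p3 ∧ ¬p2, 2
5. p2 ∨ (((p1 ∨ p2) ∨ p1) → ¬p3), 2
6. p3, 2
7. ¬p2, 2
8. ((p1 ∨ p2) ∨ p1) → ¬p3, 2
9. ¬((p1 ∨ p2) ∨ p1), 2
10. ¬(p1 ∨ p2), 2
11. ¬p1, 2
Accessibility: 0R0, 0R1, 1R1, 1R2, 2R2

Satisfiable (open branch found)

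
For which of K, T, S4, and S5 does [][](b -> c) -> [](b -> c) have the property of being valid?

T-tableau for the negation ~([][](b -> c) -> [](b -> c)):
1. ~([][](b -> c) -> [](b -> c)), u
2. [][](b -> c), u   [~->-rule on 1]
3. ~[](b -> c), u   [~->-rule on 1]
4. [](b -> c), u   [[]-rule on 2 via uRu]
5. b -> c, u   [[]-rule on 4 via uRu]
6. c, u   [->-rule on 5 (branches; this branch)]
7. ~(b -> c), v   [~[]-rule on 3: fresh world v, uRv]
8. b, v   [~->-rule on 7]
9. ~c, v   [~->-rule on 7]
10. [](b -> c), v   [[]-rule on 2 via uRv]
11. b -> c, v   [[]-rule on 4 via uRv]
12. c, v   [->-rule on 11 (branches; this branch)]
Accessibility: uRu, uRv, vRv
Branch closes: c and ~c both at v.
Every branch closes (one shown): valid in T, hence also in S4, S5 (every theorem of T is a theorem of S4 and S5).
K-tableau for the negation ~([][](b -> c) -> [](b -> c)):
1. ~([][](b -> c) -> [](b -> c)), u
2. [][](b -> c), u   [~->-rule on 1]
3. ~[](b -> c), u   [~->-rule on 1]
4. ~(b -> c), v   [~[]-rule on 3: fresh world v, uRv]
5. b, v   [~->-rule on 4]
6. ~c, v   [~->-rule on 4]
7. [](b -> c), v   [[]-rule on 2 via uRv]
Accessibility: uRv
Complete open branch: countermodel on a K-frame, so not valid in K.

T, S4, S5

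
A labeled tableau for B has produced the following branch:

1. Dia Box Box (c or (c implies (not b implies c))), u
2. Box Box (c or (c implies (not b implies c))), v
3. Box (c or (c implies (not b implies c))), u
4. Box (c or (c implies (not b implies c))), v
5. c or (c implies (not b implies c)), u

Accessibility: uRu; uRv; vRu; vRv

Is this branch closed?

No atom appears with both signs at the same world.

Not closed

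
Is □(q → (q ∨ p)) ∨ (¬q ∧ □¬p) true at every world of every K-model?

Tableau for the negation ¬(□(q → (q ∨ p)) ∨ (¬q ∧ □¬p)):
1. ¬(□(q → (q ∨ p)) ∨ (¬q ∧ □¬p)), u
2. ¬□(q → (q ∨ p)), u   [¬∨-rule on 1]
3. ¬(¬q ∧ □¬p), u   [¬∨-rule on 1]
4. ¬□¬p, u   [¬∧-rule on 3 (branches; this branch)]
5. ¬(q → (q ∨ p)), v   [¬□-rule on 2: fresh world v, uRv]
6. q, v   [¬→-rule on 5]
7. ¬(q ∨ p), v   [¬→-rule on 5]
8. ¬q, v   [¬∨-rule on 7]
9. ¬p, v   [¬∨-rule on 7]
Accessibility: uRv
Branch closes: q and ¬q both at v.
All branches of the negation close; one closing branch shown above.

Yes, valid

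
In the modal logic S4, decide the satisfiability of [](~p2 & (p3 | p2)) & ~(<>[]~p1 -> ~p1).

1. [](~p2 & (p3 | p2)) & ~(<>[]~p1 -> ~p1), 0
2. [](~p2 & (p3 | p2)), 0
3. ~(<>[]~p1 -> ~p1), 0
4. <>[]~p1, 0
5. p1, 0
6. ~p2 & (p3 | p2), 0
7. ~p2, 0
8. p3 | p2, 0
9. p3, 0
10. []~p1, 1
11. ~p2 & (p3 | p2), 1
12. ~p2, 1
13. p3 | p2, 1
14. ~p1, 1
15. p3, 1
Accessibility: 0R0, 0R1, 1R1

Satisfiable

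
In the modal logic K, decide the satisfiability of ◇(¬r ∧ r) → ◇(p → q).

1. ◇(¬r ∧ r) → ◇(p → q), 0
2. ◇(p → q), 0   [→-rule on 1 (branches; this branch)]
3. p → q, 1   [◇-rule on 2: fresh world 1, 0R1]
4. q, 1   [→-rule on 3 (branches; this branch)]
Accessibility: 0R1

Satisfiable (open branch found)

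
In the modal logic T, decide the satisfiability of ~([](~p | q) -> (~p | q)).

No, unsatisfiable

1. ~([](~p | q) -> (~p | q)), 0
2. [](~p | q), 0
3. ~(~p | q), 0
4. p, 0
5. ~q, 0
6. ~p | q, 0
7. q, 0
Accessibility: 0R0
Branch closes: q and ~q both at 0.
(One branch shown.) All branches close.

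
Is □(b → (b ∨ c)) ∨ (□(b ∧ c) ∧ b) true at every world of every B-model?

Tableau for the negation ¬(□(b → (b ∨ c)) ∨ (□(b ∧ c) ∧ b)):
1. ¬(□(b → (b ∨ c)) ∨ (□(b ∧ c) ∧ b)), u
2. ¬□(b → (b ∨ c)), u
3. ¬(□(b ∧ c) ∧ b), u
4. ¬b, u
5. ¬(b → (b ∨ c)), v
6. b, v
7. ¬(b ∨ c), v
8. ¬b, v
9. ¬c, v
Accessibility: uRu, uRv, vRu, vRv
Branch closes: b and ¬b both at v.
Every branch of the negation's tableau closes; the branch above is one of them.

Valid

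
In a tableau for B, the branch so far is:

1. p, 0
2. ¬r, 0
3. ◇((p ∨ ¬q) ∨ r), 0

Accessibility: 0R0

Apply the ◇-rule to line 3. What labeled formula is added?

a fresh world 1 with 0R1, and (p ∨ ¬q) ∨ r at 1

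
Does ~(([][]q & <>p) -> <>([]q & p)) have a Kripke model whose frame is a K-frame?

1. ~(([][]q & <>p) -> <>([]q & p)), 0
2. [][]q & <>p, 0   [~->-rule on 1]
3. ~<>([]q & p), 0   [~->-rule on 1]
4. [][]q, 0   [&-rule on 2]
5. <>p, 0   [&-rule on 2]
6. p, 1   [<>-rule on 5: fresh world 1, 0R1]
7. ~([]q & p), 1   [~<>-rule on 3 via 0R1]
8. []q, 1   [[]-rule on 4 via 0R1]
9. ~[]q, 1   [~&-rule on 7 (branches; this branch)]
10. ~q, 2   [~[]-rule on 9: fresh world 2, 1R2]
11. q, 2   [[]-rule on 8 via 1R2]
Accessibility: 0R1, 1R2
Branch closes: q and ~q both at 2.
Every branch closes; the branch above is one of them.

No, unsatisfiable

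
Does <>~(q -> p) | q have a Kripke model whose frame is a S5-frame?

Yes, satisfiable

1. <>~(q -> p) | q, w0
2. q, w0   [|-rule on 1 (branches; this branch)]
Accessibility: w0Rw0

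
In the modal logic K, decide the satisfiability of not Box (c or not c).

No, unsatisfiable

1. not Box (c or not c), u
2. not (c or not c), v
3. not c, v
4. c, v
Accessibility: uRv
Branch closes: c and not c both at v.
(One branch shown.) All branches close.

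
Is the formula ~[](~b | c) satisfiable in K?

Satisfiable

1. ~[](~b | c), u
2. ~(~b | c), v   [~[]-rule on 1: fresh world v, uRv]
3. b, v   [~|-rule on 2]
4. ~c, v   [~|-rule on 2]
Accessibility: uRv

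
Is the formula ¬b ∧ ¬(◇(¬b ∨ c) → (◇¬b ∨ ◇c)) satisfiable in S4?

1. ¬b ∧ ¬(◇(¬b ∨ c) → (◇¬b ∨ ◇c)), 0
2. ¬b, 0
3. ¬(◇(¬b ∨ c) → (◇¬b ∨ ◇c)), 0
4. ◇(¬b ∨ c), 0
5. ¬(◇¬b ∨ ◇c), 0
6. ¬◇¬b, 0
7. ¬◇c, 0
8. b, 0
Accessibility: 0R0
Branch closes: b and ¬b both at 0.
Every branch closes; the branch above is one of them.

Unsatisfiable (every branch closes)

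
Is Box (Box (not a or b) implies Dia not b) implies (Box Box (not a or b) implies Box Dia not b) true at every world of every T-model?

Tableau for the negation not (Box (Box (not a or b) implies Dia not b) implies (Box Box (not a or b) implies Box Dia not b)):
1. not (Box (Box (not a or b) implies Dia not b) implies (Box Box (not a or b) implies Box Dia not b)), 0
2. Box (Box (not a or b) implies Dia not b), 0   [neg-implies-rule on 1]
3. not (Box Box (not a or b) implies Box Dia not b), 0   [neg-implies-rule on 1]
4. Box Box (not a or b), 0   [neg-implies-rule on 3]
5. not Box Dia not b, 0   [neg-implies-rule on 3]
6. Box (not a or b) implies Dia not b, 0   [Box-rule on 2 via 0R0]
7. Box (not a or b), 0   [Box-rule on 4 via 0R0]
8. not a or b, 0   [Box-rule on 7 via 0R0]
9. Dia not b, 0   [implies-rule on 6 (branches; this branch)]
10. b, 0   [or-rule on 8 (branches; this branch)]
11. not Dia not b, 1   [neg-Box-rule on 5: fresh world 1, 0R1]
12. Box (not a or b) implies Dia not b, 1   [Box-rule on 2 via 0R1]
13. Box (not a or b), 1   [Box-rule on 4 via 0R1]
14. not a or b, 1   [Box-rule on 7 via 0R1]
15. b, 1   [neg-Dia-rule on 11 via 1R1]
16. not Box (not a or b), 1   [implies-rule on 12 (branches; this branch)]
17. not b, 2   [Dia-rule on 9: fresh world 2, 0R2]
18. Box (not a or b) implies Dia not b, 2   [Box-rule on 2 via 0R2]
19. Box (not a or b), 2   [Box-rule on 4 via 0R2]
20. not a or b, 2   [Box-rule on 7 via 0R2]
21. Dia not b, 2   [implies-rule on 18 (branches; this branch)]
22. not a, 2   [or-rule on 20 (branches; this branch)]
23. not (not a or b), 3   [neg-Box-rule on 16: fresh world 3, 1R3]
24. a, 3   [neg-or-rule on 23]
25. not b, 3   [neg-or-rule on 23]
26. b, 3   [neg-Dia-rule on 11 via 1R3]
Accessibility: 0R0, 0R1, 0R2, 1R1, 1R3, 2R2, 3R3
Branch closes: b and not b both at 3.
All branches of the negation close; one closing branch shown above.

Yes, valid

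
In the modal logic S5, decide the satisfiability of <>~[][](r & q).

Satisfiable (open branch found)

1. <>~[][](r & q), u
2. ~[][](r & q), v
3. ~[](r & q), w
4. ~(r & q), x
5. ~q, x
Accessibility: uRu, uRv, uRw, uRx, vRu, vRv, vRw, vRx, wRu, wRv, wRw, wRx, xRu, xRv, xRw, xRx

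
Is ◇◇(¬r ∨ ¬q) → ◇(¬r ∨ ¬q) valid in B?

Not valid

Tableau for the negation ¬(◇◇(¬r ∨ ¬q) → ◇(¬r ∨ ¬q)):
1. ¬(◇◇(¬r ∨ ¬q) → ◇(¬r ∨ ¬q)), 0
2. ◇◇(¬r ∨ ¬q), 0
3. ¬◇(¬r ∨ ¬q), 0
4. ¬(¬r ∨ ¬q), 0
5. r, 0
6. q, 0
7. ◇(¬r ∨ ¬q), 1
8. ¬(¬r ∨ ¬q), 1
9. r, 1
10. q, 1
11. ¬r ∨ ¬q, 2
12. ¬q, 2
Accessibility: 0R0, 0R1, 1R0, 1R1, 1R2, 2R1, 2R2
The negation has an open branch (countermodel exists).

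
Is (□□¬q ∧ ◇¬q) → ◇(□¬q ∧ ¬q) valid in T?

Tableau for the negation ¬((□□¬q ∧ ◇¬q) → ◇(□¬q ∧ ¬q)):
1. ¬((□□¬q ∧ ◇¬q) → ◇(□¬q ∧ ¬q)), 0
2. □□¬q ∧ ◇¬q, 0   [¬→-rule on 1]
3. ¬◇(□¬q ∧ ¬q), 0   [¬→-rule on 1]
4. □□¬q, 0   [∧-rule on 2]
5. ◇¬q, 0   [∧-rule on 2]
6. ¬(□¬q ∧ ¬q), 0   [¬◇-rule on 3 via 0R0]
7. □¬q, 0   [□-rule on 4 via 0R0]
8. ¬q, 0   [□-rule on 7 via 0R0]
9. ¬□¬q, 0   [¬∧-rule on 6 (branches; this branch)]
10. ¬q, 1   [◇-rule on 5: fresh world 1, 0R1]
11. ¬(□¬q ∧ ¬q), 1   [¬◇-rule on 3 via 0R1]
12. □¬q, 1   [□-rule on 4 via 0R1]
13. ¬□¬q, 1   [¬∧-rule on 11 (branches; this branch)]
14. q, 2   [¬□-rule on 9: fresh world 2, 0R2]
15. ¬(□¬q ∧ ¬q), 2   [¬◇-rule on 3 via 0R2]
16. □¬q, 2   [□-rule on 4 via 0R2]
17. ¬q, 2   [□-rule on 7 via 0R2]
Accessibility: 0R0, 0R1, 0R2, 1R1, 2R2
Branch closes: q and ¬q both at 2.
All branches of the negation close; one closing branch shown above.

Yes, valid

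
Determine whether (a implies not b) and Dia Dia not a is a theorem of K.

No, not valid

Tableau for the negation not ((a implies not b) and Dia Dia not a):
1. not ((a implies not b) and Dia Dia not a), 0
2. not Dia Dia not a, 0
The negation has an open branch (countermodel exists).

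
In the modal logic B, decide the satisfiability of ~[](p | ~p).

No, unsatisfiable

1. ~[](p | ~p), u
2. ~(p | ~p), v
3. ~p, v
4. p, v
Accessibility: uRu, uRv, vRu, vRv
Branch closes: p and ~p both at v.
All branches of the tableau close; one closing branch shown above.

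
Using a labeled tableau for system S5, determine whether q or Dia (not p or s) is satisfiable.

1. q or Dia (not p or s), 0
2. Dia (not p or s), 0
3. not p or s, 1
4. s, 1
Accessibility: 0R0, 0R1, 1R0, 1R1

Satisfiable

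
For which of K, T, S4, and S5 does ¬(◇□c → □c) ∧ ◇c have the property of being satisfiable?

S4-tableau for the formula:
1. ¬(◇□c → □c) ∧ ◇c, w0
2. ¬(◇□c → □c), w0
3. ◇c, w0
4. ◇□c, w0
5. ¬□c, w0
6. c, w1
7. □c, w2
8. c, w2
9. ¬c, w3
Accessibility: w0Rw0, w0Rw1, w0Rw2, w0Rw3, w1Rw1, w2Rw2, w3Rw3
Complete open branch: satisfiable in S4, hence also in K, T (this S4-model is also a K-model and a T-model).
S5-tableau for the formula:
1. ¬(◇□c → □c) ∧ ◇c, w0
2. ¬(◇□c → □c), w0
3. ◇c, w0
4. ◇□c, w0
5. ¬□c, w0
6. c, w1
7. □c, w2
8. c, w0
9. c, w2
10. ¬c, w3
11. c, w3
Accessibility: w0Rw0, w0Rw1, w0Rw2, w0Rw3, w1Rw0, w1Rw1, w1Rw2, w1Rw3, w2Rw0, w2Rw1, w2Rw2, w2Rw3, w3Rw0, w3Rw1, w3Rw2, w3Rw3
Branch closes: c and ¬c both at w3.
Every branch closes (one shown): unsatisfiable in S5.

K, T, S4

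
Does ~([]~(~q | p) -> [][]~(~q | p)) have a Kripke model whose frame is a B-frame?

1. ~([]~(~q | p) -> [][]~(~q | p)), w0
2. []~(~q | p), w0
3. ~[][]~(~q | p), w0
4. ~(~q | p), w0
5. q, w0
6. ~p, w0
7. ~[]~(~q | p), w1
8. ~(~q | p), w1
9. q, w1
10. ~p, w1
11. ~q | p, w2
12. p, w2
Accessibility: w0Rw0, w0Rw1, w1Rw0, w1Rw1, w1Rw2, w2Rw1, w2Rw2

Yes, satisfiable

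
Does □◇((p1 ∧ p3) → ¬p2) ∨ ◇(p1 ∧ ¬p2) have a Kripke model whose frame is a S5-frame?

Satisfiable (open branch found)

1. □◇((p1 ∧ p3) → ¬p2) ∨ ◇(p1 ∧ ¬p2), 0
2. ◇(p1 ∧ ¬p2), 0
3. p1 ∧ ¬p2, 1
4. p1, 1
5. ¬p2, 1
Accessibility: 0R0, 0R1, 1R0, 1R1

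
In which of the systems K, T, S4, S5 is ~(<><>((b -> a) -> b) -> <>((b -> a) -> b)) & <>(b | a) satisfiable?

S4-tableau for the formula:
1. ~(<><>((b -> a) -> b) -> <>((b -> a) -> b)) & <>(b | a), 0
2. ~(<><>((b -> a) -> b) -> <>((b -> a) -> b)), 0   [&-rule on 1]
3. <>(b | a), 0   [&-rule on 1]
4. <><>((b -> a) -> b), 0   [~->-rule on 2]
5. ~<>((b -> a) -> b), 0   [~->-rule on 2]
6. ~((b -> a) -> b), 0   [~<>-rule on 5 via 0R0]
7. b -> a, 0   [~->-rule on 6]
8. ~b, 0   [~->-rule on 6]
9. a, 0   [->-rule on 7 (branches; this branch)]
10. b | a, 1   [<>-rule on 3: fresh world 1, 0R1]
11. ~((b -> a) -> b), 1   [~<>-rule on 5 via 0R1]
12. b -> a, 1   [~->-rule on 11]
13. ~b, 1   [~->-rule on 11]
14. a, 1   [|-rule on 10 (branches; this branch)]
15. <>((b -> a) -> b), 2   [<>-rule on 4: fresh world 2, 0R2]
16. ~((b -> a) -> b), 2   [~<>-rule on 5 via 0R2]
17. b -> a, 2   [~->-rule on 16]
18. ~b, 2   [~->-rule on 16]
19. a, 2   [->-rule on 17 (branches; this branch)]
20. (b -> a) -> b, 3   [<>-rule on 15: fresh world 3, 2R3]
21. ~((b -> a) -> b), 3   [~<>-rule on 5 via 0R3]
22. b -> a, 3   [~->-rule on 21]
23. ~b, 3   [~->-rule on 21]
24. ~(b -> a), 3   [->-rule on 20 (branches; this branch)]
25. b, 3   [~->-rule on 24]
26. ~a, 3   [~->-rule on 24]
Accessibility: 0R0, 0R1, 0R2, 0R3, 1R1, 2R2, 2R3, 3R3
Branch closes: b and ~b both at 3.
Every branch closes (one shown): unsatisfiable in S4, hence also in S5 (every S5-frame is an S4-frame).
T-tableau for the formula:
1. ~(<><>((b -> a) -> b) -> <>((b -> a) -> b)) & <>(b | a), 0
2. ~(<><>((b -> a) -> b) -> <>((b -> a) -> b)), 0   [&-rule on 1]
3. <>(b | a), 0   [&-rule on 1]
4. <><>((b -> a) -> b), 0   [~->-rule on 2]
5. ~<>((b -> a) -> b), 0   [~->-rule on 2]
6. ~((b -> a) -> b), 0   [~<>-rule on 5 via 0R0]
7. b -> a, 0   [~->-rule on 6]
8. ~b, 0   [~->-rule on 6]
9. a, 0   [->-rule on 7 (branches; this branch)]
10. b | a, 1   [<>-rule on 3: fresh world 1, 0R1]
11. ~((b -> a) -> b), 1   [~<>-rule on 5 via 0R1]
12. b -> a, 1   [~->-rule on 11]
13. ~b, 1   [~->-rule on 11]
14. a, 1   [|-rule on 10 (branches; this branch)]
15. <>((b -> a) -> b), 2   [<>-rule on 4: fresh world 2, 0R2]
16. ~((b -> a) -> b), 2   [~<>-rule on 5 via 0R2]
17. b -> a, 2   [~->-rule on 16]
18. ~b, 2   [~->-rule on 16]
19. a, 2   [->-rule on 17 (branches; this branch)]
20. (b -> a) -> b, 3   [<>-rule on 15: fresh world 3, 2R3]
21. b, 3   [->-rule on 20 (branches; this branch)]
Accessibility: 0R0, 0R1, 0R2, 1R1, 2R2, 2R3, 3R3
Complete open branch: satisfiable in T, hence also in K (this T-model is also a K-model).

K, T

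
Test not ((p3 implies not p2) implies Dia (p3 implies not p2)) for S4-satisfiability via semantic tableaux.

1. not ((p3 implies not p2) implies Dia (p3 implies not p2)), w0
2. p3 implies not p2, w0
3. not Dia (p3 implies not p2), w0
4. not (p3 implies not p2), w0
5. p3, w0
6. p2, w0
7. not p2, w0
Accessibility: w0Rw0
Branch closes: p2 and not p2 both at w0.
All branches of the tableau close; one closing branch shown above.

Unsatisfiable (every branch closes)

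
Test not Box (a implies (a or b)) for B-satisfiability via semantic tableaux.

Unsatisfiable

1. not Box (a implies (a or b)), w0
2. not (a implies (a or b)), w1
3. a, w1
4. not (a or b), w1
5. not a, w1
6. not b, w1
Accessibility: w0Rw0, w0Rw1, w1Rw0, w1Rw1
Branch closes: a and not a both at w1.
All branches of the tableau close; one closing branch shown above.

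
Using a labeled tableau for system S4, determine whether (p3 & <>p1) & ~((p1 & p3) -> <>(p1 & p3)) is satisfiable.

Unsatisfiable (every branch closes)

1. (p3 & <>p1) & ~((p1 & p3) -> <>(p1 & p3)), w0
2. p3 & <>p1, w0
3. ~((p1 & p3) -> <>(p1 & p3)), w0
4. p3, w0
5. <>p1, w0
6. p1 & p3, w0
7. ~<>(p1 & p3), w0
8. p1, w0
9. ~(p1 & p3), w0
10. ~p3, w0
Accessibility: w0Rw0
Branch closes: p3 and ~p3 both at w0.
All branches of the tableau close; one closing branch shown above.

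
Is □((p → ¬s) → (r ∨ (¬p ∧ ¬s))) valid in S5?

Tableau for the negation ¬□((p → ¬s) → (r ∨ (¬p ∧ ¬s))):
1. ¬□((p → ¬s) → (r ∨ (¬p ∧ ¬s))), u
2. ¬((p → ¬s) → (r ∨ (¬p ∧ ¬s))), v
3. p → ¬s, v
4. ¬(r ∨ (¬p ∧ ¬s)), v
5. ¬r, v
6. ¬(¬p ∧ ¬s), v
7. ¬s, v
8. p, v
Accessibility: uRu, uRv, vRu, vRv
The negation has an open branch (countermodel exists).

Invalid (countermodel exists)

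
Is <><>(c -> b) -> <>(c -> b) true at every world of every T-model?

Tableau for the negation ~(<><>(c -> b) -> <>(c -> b)):
1. ~(<><>(c -> b) -> <>(c -> b)), u
2. <><>(c -> b), u   [~->-rule on 1]
3. ~<>(c -> b), u   [~->-rule on 1]
4. ~(c -> b), u   [~<>-rule on 3 via uRu]
5. c, u   [~->-rule on 4]
6. ~b, u   [~->-rule on 4]
7. <>(c -> b), v   [<>-rule on 2: fresh world v, uRv]
8. ~(c -> b), v   [~<>-rule on 3 via uRv]
9. c, v   [~->-rule on 8]
10. ~b, v   [~->-rule on 8]
11. c -> b, w   [<>-rule on 7: fresh world w, vRw]
12. b, w   [->-rule on 11 (branches; this branch)]
Accessibility: uRu, uRv, vRv, vRw, wRw
The negation has an open branch (countermodel exists).

Invalid (countermodel exists)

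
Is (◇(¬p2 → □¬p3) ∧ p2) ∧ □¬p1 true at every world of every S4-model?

Invalid (countermodel exists)

Tableau for the negation ¬((◇(¬p2 → □¬p3) ∧ p2) ∧ □¬p1):
1. ¬((◇(¬p2 → □¬p3) ∧ p2) ∧ □¬p1), u
2. ¬□¬p1, u
3. p1, v
Accessibility: uRu, uRv, vRv
The negation has an open branch (countermodel exists).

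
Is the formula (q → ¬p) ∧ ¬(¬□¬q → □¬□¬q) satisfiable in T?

Yes, satisfiable

1. (q → ¬p) ∧ ¬(¬□¬q → □¬□¬q), 0
2. q → ¬p, 0
3. ¬(¬□¬q → □¬□¬q), 0
4. ¬□¬q, 0
5. ¬□¬□¬q, 0
6. ¬p, 0
7. q, 1
8. □¬q, 2
9. ¬q, 2
Accessibility: 0R0, 0R1, 0R2, 1R1, 2R2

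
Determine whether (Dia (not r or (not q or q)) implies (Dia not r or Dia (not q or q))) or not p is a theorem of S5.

Valid in S5

Tableau for the negation not ((Dia (not r or (not q or q)) implies (Dia not r or Dia (not q or q))) or not p):
1. not ((Dia (not r or (not q or q)) implies (Dia not r or Dia (not q or q))) or not p), 0
2. not (Dia (not r or (not q or q)) implies (Dia not r or Dia (not q or q))), 0
3. p, 0
4. Dia (not r or (not q or q)), 0
5. not (Dia not r or Dia (not q or q)), 0
6. not Dia not r, 0
7. not Dia (not q or q), 0
8. r, 0
9. not (not q or q), 0
10. q, 0
11. not q, 0
Accessibility: 0R0
Branch closes: q and not q both at 0.
Every branch of the negation's tableau closes; the branch above is one of them.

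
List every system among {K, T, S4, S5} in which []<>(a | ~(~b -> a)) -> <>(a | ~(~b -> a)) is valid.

T, S4, S5

T-tableau for the negation ~([]<>(a | ~(~b -> a)) -> <>(a | ~(~b -> a))):
1. ~([]<>(a | ~(~b -> a)) -> <>(a | ~(~b -> a))), u
2. []<>(a | ~(~b -> a)), u
3. ~<>(a | ~(~b -> a)), u
4. <>(a | ~(~b -> a)), u
5. ~(a | ~(~b -> a)), u
6. ~a, u
7. ~b -> a, u
8. b, u
9. a | ~(~b -> a), v
10. <>(a | ~(~b -> a)), v
11. ~(a | ~(~b -> a)), v
12. ~a, v
13. ~b -> a, v
14. ~(~b -> a), v
15. ~b, v
16. a, v
Accessibility: uRu, uRv, vRv
Branch closes: a and ~a both at v.
Every branch closes (one shown): valid in T, hence also in S4, S5 (every theorem of T is a theorem of S4 and S5).
K-tableau for the negation ~([]<>(a | ~(~b -> a)) -> <>(a | ~(~b -> a))):
1. ~([]<>(a | ~(~b -> a)) -> <>(a | ~(~b -> a))), u
2. []<>(a | ~(~b -> a)), u
3. ~<>(a | ~(~b -> a)), u
Complete open branch: countermodel on a K-frame, so not valid in K.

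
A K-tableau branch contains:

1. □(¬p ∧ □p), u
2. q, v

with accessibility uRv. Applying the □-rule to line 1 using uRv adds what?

¬p ∧ □p, v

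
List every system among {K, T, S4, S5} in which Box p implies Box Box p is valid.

S4, S5

S4-tableau for the negation not (Box p implies Box Box p):
1. not (Box p implies Box Box p), w0
2. Box p, w0
3. not Box Box p, w0
4. p, w0
5. not Box p, w1
6. p, w1
7. not p, w2
8. p, w2
Accessibility: w0Rw0, w0Rw1, w0Rw2, w1Rw1, w1Rw2, w2Rw2
Branch closes: p and not p both at w2.
Every branch closes (one shown): valid in S4, hence also in S5 (every theorem of S4 is a theorem of S5).
T-tableau for the negation not (Box p implies Box Box p):
1. not (Box p implies Box Box p), w0
2. Box p, w0
3. not Box Box p, w0
4. p, w0
5. not Box p, w1
6. p, w1
7. not p, w2
Accessibility: w0Rw0, w0Rw1, w1Rw1, w1Rw2, w2Rw2
Complete open branch: countermodel on a T-frame, so not valid in T, nor in K (the same frame is also a K-frame).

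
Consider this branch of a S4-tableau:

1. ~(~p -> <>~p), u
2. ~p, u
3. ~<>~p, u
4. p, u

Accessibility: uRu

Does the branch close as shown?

Both p and ~p appear at u.

Yes, closed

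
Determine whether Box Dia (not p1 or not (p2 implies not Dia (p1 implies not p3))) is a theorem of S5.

No, not valid

Tableau for the negation not Box Dia (not p1 or not (p2 implies not Dia (p1 implies not p3))):
1. not Box Dia (not p1 or not (p2 implies not Dia (p1 implies not p3))), 0
2. not Dia (not p1 or not (p2 implies not Dia (p1 implies not p3))), 1   [neg-Box-rule on 1: fresh world 1, 0R1]
3. not (not p1 or not (p2 implies not Dia (p1 implies not p3))), 0   [neg-Dia-rule on 2 via 1R0]
4. p1, 0   [neg-or-rule on 3]
5. p2 implies not Dia (p1 implies not p3), 0   [neg-or-rule on 3]
6. not (not p1 or not (p2 implies not Dia (p1 implies not p3))), 1   [neg-Dia-rule on 2 via 1R1]
7. p1, 1   [neg-or-rule on 6]
8. p2 implies not Dia (p1 implies not p3), 1   [neg-or-rule on 6]
9. not Dia (p1 implies not p3), 0   [implies-rule on 5 (branches; this branch)]
10. not (p1 implies not p3), 0   [neg-Dia-rule on 9 via 0R0]
11. p3, 0   [neg-implies-rule on 10]
12. not (p1 implies not p3), 1   [neg-Dia-rule on 9 via 0R1]
13. p3, 1   [neg-implies-rule on 12]
14. not Dia (p1 implies not p3), 1   [implies-rule on 8 (branches; this branch)]
Accessibility: 0R0, 0R1, 1R0, 1R1
The negation has an open branch (countermodel exists).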